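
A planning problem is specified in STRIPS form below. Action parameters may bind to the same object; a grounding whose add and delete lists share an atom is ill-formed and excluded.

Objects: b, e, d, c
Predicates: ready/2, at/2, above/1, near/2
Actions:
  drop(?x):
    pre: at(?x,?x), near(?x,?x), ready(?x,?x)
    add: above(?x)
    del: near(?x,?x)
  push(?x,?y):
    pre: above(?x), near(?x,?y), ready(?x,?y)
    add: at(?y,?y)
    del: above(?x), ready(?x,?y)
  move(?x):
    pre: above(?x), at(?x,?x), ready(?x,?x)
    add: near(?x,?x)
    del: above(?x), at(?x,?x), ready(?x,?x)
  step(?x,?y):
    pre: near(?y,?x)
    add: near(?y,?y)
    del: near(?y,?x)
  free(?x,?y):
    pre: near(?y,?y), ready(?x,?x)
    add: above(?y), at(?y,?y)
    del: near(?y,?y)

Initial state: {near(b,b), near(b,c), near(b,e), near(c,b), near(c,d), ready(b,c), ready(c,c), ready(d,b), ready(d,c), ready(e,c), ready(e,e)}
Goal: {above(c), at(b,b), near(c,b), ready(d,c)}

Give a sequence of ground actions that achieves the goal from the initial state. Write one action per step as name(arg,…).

step(d,c); free(e,b); free(e,c)

1. step(d,c)  →  {near(b,b), near(b,c), near(b,e), near(c,b), near(c,c), ready(b,c), ready(c,c), ready(d,b), ready(d,c), ready(e,c), ready(e,e)}
2. free(e,b)  →  {above(b), at(b,b), near(b,c), near(b,e), near(c,b), near(c,c), ready(b,c), ready(c,c), ready(d,b), ready(d,c), ready(e,c), ready(e,e)}
3. free(e,c)  →  {above(b), above(c), at(b,b), at(c,c), near(b,c), near(b,e), near(c,b), ready(b,c), ready(c,c), ready(d,b), ready(d,c), ready(e,c), ready(e,e)}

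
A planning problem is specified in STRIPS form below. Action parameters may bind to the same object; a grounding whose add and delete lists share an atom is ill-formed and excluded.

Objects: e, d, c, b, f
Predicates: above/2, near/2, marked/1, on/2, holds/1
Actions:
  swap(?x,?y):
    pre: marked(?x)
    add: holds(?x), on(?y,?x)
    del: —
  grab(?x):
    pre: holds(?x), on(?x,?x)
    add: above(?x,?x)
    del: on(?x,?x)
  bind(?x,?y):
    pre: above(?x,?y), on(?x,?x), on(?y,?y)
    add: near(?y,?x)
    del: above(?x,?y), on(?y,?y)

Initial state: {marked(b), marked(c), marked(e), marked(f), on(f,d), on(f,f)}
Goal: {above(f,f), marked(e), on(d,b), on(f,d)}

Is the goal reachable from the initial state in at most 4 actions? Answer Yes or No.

1. swap(b,d)  →  {holds(b), marked(b), marked(c), marked(e), marked(f), on(d,b), on(f,d), on(f,f)}
2. swap(f,e)  →  {holds(b), holds(f), marked(b), marked(c), marked(e), marked(f), on(d,b), on(e,f), on(f,d), on(f,f)}
3. grab(f)  →  {above(f,f), holds(b), holds(f), marked(b), marked(c), marked(e), marked(f), on(d,b), on(e,f), on(f,d)}
optimal plan length = 3; 3 ≤ 4

Yes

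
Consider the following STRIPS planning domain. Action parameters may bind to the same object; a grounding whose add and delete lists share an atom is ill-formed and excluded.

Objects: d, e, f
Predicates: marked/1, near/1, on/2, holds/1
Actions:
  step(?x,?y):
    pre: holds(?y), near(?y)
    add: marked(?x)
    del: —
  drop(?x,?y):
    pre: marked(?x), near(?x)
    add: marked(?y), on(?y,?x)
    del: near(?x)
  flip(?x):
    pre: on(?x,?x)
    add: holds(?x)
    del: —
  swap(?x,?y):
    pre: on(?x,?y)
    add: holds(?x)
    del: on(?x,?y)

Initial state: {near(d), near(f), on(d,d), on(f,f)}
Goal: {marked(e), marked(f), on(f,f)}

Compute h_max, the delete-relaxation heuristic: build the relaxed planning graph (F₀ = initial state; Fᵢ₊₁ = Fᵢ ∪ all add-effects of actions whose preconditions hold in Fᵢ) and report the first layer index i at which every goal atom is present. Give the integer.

2

F0 = init (4 atoms)
F1 = F0 ∪ {holds(d), holds(f)}  (6 atoms)
F2 = F1 ∪ {marked(d), marked(e), marked(f)}  (9 atoms)
goal ⊆ F2  ⇒  h_max = 2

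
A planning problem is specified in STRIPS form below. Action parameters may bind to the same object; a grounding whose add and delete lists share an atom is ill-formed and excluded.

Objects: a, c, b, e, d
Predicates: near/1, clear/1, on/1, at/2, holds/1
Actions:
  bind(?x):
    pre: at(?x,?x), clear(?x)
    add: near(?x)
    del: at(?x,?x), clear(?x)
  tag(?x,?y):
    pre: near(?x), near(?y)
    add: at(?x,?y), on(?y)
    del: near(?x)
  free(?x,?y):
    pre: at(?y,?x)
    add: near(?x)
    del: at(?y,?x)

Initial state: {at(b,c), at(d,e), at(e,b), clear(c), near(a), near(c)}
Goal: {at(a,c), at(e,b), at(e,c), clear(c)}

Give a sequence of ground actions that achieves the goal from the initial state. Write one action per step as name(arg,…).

tag(a,c); free(e,d); tag(e,c)

1. tag(a,c)  →  {at(a,c), at(b,c), at(d,e), at(e,b), clear(c), near(c), on(c)}
2. free(e,d)  →  {at(a,c), at(b,c), at(e,b), clear(c), near(c), near(e), on(c)}
3. tag(e,c)  →  {at(a,c), at(b,c), at(e,b), at(e,c), clear(c), near(c), on(c)}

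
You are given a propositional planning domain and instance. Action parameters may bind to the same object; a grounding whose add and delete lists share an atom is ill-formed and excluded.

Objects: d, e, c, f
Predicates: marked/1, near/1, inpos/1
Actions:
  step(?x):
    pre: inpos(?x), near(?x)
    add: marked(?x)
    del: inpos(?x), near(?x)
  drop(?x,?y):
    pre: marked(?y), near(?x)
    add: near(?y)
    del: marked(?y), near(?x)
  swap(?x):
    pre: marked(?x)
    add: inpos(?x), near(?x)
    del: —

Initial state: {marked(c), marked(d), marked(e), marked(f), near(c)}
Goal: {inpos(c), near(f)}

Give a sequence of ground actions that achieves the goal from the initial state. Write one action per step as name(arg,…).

1. drop(c,f)  →  {marked(c), marked(d), marked(e), near(f)}
2. swap(c)  →  {inpos(c), marked(c), marked(d), marked(e), near(c), near(f)}

drop(c,f); swap(c)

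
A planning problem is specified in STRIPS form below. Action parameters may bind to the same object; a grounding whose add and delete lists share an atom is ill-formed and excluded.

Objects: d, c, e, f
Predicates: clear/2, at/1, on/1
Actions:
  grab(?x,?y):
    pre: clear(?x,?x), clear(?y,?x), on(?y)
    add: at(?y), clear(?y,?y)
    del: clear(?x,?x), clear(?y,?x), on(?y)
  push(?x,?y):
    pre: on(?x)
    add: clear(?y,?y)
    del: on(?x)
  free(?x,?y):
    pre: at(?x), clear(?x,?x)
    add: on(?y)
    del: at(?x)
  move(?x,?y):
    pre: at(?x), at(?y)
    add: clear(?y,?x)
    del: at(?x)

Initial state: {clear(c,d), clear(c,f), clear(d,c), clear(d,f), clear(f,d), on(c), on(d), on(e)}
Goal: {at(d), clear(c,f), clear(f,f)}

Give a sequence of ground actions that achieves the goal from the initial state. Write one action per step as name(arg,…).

1. push(c,c)  →  {clear(c,c), clear(c,d), clear(c,f), clear(d,c), clear(d,f), clear(f,d), on(d), on(e)}
2. grab(c,d)  →  {at(d), clear(c,d), clear(c,f), clear(d,d), clear(d,f), clear(f,d), on(e)}
3. push(e,f)  →  {at(d), clear(c,d), clear(c,f), clear(d,d), clear(d,f), clear(f,d), clear(f,f)}

push(c,c); grab(c,d); push(e,f)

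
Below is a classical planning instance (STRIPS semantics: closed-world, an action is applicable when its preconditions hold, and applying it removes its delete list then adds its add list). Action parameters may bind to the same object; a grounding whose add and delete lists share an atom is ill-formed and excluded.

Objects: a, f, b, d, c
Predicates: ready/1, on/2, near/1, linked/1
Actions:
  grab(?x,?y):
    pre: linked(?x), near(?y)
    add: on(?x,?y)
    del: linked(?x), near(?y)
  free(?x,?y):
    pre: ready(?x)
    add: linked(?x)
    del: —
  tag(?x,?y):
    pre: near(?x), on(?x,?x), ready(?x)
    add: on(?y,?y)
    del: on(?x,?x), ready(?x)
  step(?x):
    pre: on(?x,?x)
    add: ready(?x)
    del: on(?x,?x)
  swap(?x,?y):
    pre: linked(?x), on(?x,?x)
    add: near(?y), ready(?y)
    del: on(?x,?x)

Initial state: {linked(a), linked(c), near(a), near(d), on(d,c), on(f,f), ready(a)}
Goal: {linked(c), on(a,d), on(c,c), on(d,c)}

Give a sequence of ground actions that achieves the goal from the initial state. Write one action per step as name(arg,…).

1. grab(a,a)  →  {linked(c), near(d), on(a,a), on(d,c), on(f,f), ready(a)}
2. free(a,a)  →  {linked(a), linked(c), near(d), on(a,a), on(d,c), on(f,f), ready(a)}
3. swap(a,f)  →  {linked(a), linked(c), near(d), near(f), on(d,c), on(f,f), ready(a), ready(f)}
4. grab(a,d)  →  {linked(c), near(f), on(a,d), on(d,c), on(f,f), ready(a), ready(f)}
5. tag(f,c)  →  {linked(c), near(f), on(a,d), on(c,c), on(d,c), ready(a)}

grab(a,a); free(a,a); swap(a,f); grab(a,d); tag(f,c)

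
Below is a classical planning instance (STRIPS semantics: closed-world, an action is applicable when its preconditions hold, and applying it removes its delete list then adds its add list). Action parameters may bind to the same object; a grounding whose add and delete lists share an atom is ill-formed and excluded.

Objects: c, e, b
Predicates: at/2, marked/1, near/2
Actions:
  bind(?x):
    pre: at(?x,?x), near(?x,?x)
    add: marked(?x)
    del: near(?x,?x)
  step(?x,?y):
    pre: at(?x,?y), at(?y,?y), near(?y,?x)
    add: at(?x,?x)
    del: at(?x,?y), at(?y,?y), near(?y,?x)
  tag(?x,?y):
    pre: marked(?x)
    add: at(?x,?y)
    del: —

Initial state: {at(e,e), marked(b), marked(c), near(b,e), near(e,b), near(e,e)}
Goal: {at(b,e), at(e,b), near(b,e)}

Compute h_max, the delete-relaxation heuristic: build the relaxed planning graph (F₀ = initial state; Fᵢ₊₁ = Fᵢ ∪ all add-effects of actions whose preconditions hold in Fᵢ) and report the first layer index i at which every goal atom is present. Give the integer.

F0 = init (6 atoms)
F1 = F0 ∪ {at(b,b), at(b,c), at(b,e), at(c,b), at(c,c), at(c,e), marked(e)}  (13 atoms)
F2 = F1 ∪ {at(e,b), at(e,c)}  (15 atoms)
goal ⊆ F2  ⇒  h_max = 2

2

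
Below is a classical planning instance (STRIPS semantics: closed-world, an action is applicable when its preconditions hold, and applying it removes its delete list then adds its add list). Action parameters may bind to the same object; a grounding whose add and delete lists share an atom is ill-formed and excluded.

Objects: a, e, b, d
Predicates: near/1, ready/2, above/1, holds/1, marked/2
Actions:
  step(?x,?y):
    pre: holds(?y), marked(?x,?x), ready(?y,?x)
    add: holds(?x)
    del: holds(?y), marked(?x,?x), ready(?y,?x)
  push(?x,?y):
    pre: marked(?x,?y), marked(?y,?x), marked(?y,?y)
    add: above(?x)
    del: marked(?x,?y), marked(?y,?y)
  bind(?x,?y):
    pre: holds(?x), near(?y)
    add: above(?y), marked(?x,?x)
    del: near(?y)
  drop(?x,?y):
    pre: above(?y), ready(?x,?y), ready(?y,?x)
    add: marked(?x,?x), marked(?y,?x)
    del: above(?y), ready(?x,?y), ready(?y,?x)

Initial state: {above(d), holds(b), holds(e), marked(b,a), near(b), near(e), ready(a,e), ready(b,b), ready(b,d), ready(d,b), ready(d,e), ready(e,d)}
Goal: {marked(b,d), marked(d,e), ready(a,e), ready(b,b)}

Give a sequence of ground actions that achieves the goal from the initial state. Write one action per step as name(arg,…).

bind(e,b); drop(e,d); drop(d,b)

1. bind(e,b)  →  {above(b), above(d), holds(b), holds(e), marked(b,a), marked(e,e), near(e), ready(a,e), ready(b,b), ready(b,d), ready(d,b), ready(d,e), ready(e,d)}
2. drop(e,d)  →  {above(b), holds(b), holds(e), marked(b,a), marked(d,e), marked(e,e), near(e), ready(a,e), ready(b,b), ready(b,d), ready(d,b)}
3. drop(d,b)  →  {holds(b), holds(e), marked(b,a), marked(b,d), marked(d,d), marked(d,e), marked(e,e), near(e), ready(a,e), ready(b,b)}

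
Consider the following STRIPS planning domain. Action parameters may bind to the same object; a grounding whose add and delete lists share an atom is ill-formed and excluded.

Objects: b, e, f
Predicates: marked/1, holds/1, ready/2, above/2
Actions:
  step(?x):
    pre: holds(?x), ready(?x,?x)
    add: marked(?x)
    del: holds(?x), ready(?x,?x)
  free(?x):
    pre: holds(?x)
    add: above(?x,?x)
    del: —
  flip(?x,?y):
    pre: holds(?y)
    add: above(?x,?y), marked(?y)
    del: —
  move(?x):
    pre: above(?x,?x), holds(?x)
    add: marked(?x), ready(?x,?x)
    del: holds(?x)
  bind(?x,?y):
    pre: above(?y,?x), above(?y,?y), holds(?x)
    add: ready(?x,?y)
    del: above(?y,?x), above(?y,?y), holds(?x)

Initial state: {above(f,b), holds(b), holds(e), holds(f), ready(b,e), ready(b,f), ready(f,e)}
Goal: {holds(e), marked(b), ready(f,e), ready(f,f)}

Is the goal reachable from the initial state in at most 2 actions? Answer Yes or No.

No

1. free(f)  →  {above(f,b), above(f,f), holds(b), holds(e), holds(f), ready(b,e), ready(b,f), ready(f,e)}
2. flip(b,b)  →  {above(b,b), above(f,b), above(f,f), holds(b), holds(e), holds(f), marked(b), ready(b,e), ready(b,f), ready(f,e)}
3. move(f)  →  {above(b,b), above(f,b), above(f,f), holds(b), holds(e), marked(b), marked(f), ready(b,e), ready(b,f), ready(f,e), ready(f,f)}
optimal plan length = 3; 3 > 2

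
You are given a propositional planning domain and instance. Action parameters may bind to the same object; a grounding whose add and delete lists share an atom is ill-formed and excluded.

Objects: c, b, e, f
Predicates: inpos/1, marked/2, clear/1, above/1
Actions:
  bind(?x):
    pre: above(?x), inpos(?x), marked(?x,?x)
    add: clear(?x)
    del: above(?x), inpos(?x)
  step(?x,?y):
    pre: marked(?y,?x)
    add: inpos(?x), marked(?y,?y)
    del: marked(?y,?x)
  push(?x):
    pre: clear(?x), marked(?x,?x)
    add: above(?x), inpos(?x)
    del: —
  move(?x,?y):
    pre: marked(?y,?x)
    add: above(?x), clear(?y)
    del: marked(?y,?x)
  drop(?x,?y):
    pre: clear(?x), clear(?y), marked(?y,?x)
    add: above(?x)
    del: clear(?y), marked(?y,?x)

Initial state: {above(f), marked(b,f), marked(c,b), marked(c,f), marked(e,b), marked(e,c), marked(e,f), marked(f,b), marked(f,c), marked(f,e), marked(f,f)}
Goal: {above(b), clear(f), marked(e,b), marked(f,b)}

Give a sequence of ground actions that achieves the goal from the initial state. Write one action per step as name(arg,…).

1. move(c,f)  →  {above(c), above(f), clear(f), marked(b,f), marked(c,b), marked(c,f), marked(e,b), marked(e,c), marked(e,f), marked(f,b), marked(f,e), marked(f,f)}
2. move(b,c)  →  {above(b), above(c), above(f), clear(c), clear(f), marked(b,f), marked(c,f), marked(e,b), marked(e,c), marked(e,f), marked(f,b), marked(f,e), marked(f,f)}

move(c,f); move(b,c)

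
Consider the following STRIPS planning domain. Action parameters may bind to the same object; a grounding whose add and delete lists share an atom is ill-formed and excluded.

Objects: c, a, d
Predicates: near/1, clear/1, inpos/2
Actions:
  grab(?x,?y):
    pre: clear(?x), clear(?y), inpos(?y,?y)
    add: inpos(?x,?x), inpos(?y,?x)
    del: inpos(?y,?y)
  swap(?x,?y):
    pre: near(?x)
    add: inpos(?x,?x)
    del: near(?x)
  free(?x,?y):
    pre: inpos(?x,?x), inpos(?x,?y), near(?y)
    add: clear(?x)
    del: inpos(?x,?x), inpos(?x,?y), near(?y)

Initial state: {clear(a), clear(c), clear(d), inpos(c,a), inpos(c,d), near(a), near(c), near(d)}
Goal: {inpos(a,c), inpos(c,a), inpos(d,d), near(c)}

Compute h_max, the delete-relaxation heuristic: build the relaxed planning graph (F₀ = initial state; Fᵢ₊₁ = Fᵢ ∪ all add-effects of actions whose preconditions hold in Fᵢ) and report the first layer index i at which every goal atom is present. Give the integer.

2

F0 = init (8 atoms)
F1 = F0 ∪ {inpos(a,a), inpos(c,c), inpos(d,d)}  (11 atoms)
F2 = F1 ∪ {inpos(a,c), inpos(a,d), inpos(d,a), inpos(d,c)}  (15 atoms)
goal ⊆ F2  ⇒  h_max = 2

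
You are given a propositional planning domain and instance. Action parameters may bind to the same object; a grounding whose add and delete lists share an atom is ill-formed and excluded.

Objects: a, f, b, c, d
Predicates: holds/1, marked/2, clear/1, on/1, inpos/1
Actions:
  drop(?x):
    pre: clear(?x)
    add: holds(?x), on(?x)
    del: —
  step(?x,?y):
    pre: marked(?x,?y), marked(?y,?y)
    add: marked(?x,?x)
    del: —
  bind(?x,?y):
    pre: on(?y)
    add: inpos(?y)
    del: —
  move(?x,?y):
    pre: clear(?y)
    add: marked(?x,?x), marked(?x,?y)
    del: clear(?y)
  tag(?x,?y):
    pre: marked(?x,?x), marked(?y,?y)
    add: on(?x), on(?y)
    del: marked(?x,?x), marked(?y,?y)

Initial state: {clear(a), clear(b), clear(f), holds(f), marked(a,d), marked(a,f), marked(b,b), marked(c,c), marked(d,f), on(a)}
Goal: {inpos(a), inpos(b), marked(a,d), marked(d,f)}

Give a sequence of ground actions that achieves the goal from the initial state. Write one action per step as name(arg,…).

1. drop(b)  →  {clear(a), clear(b), clear(f), holds(b), holds(f), marked(a,d), marked(a,f), marked(b,b), marked(c,c), marked(d,f), on(a), on(b)}
2. bind(a,a)  →  {clear(a), clear(b), clear(f), holds(b), holds(f), inpos(a), marked(a,d), marked(a,f), marked(b,b), marked(c,c), marked(d,f), on(a), on(b)}
3. bind(a,b)  →  {clear(a), clear(b), clear(f), holds(b), holds(f), inpos(a), inpos(b), marked(a,d), marked(a,f), marked(b,b), marked(c,c), marked(d,f), on(a), on(b)}

drop(b); bind(a,a); bind(a,b)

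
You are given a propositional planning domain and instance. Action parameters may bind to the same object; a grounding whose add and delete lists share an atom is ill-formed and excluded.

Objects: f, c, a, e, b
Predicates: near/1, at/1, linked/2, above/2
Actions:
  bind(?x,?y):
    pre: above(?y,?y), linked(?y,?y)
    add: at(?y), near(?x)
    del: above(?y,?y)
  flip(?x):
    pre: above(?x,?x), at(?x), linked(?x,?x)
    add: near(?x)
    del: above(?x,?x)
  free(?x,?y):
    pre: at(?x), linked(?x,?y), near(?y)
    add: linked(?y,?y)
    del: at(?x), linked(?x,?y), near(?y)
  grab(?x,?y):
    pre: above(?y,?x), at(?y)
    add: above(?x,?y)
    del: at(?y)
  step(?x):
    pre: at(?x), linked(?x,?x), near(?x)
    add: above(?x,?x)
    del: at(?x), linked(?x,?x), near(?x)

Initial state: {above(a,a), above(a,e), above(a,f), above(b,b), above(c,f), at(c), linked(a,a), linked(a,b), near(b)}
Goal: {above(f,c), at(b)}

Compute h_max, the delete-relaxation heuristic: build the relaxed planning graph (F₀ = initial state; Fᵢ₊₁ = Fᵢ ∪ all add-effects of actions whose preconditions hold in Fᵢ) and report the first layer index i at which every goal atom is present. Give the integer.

F0 = init (9 atoms)
F1 = F0 ∪ {above(f,c), at(a), near(a), near(c), near(e), near(f)}  (15 atoms)
F2 = F1 ∪ {above(e,a), above(f,a), linked(b,b)}  (18 atoms)
F3 = F2 ∪ {at(b)}  (19 atoms)
goal ⊆ F3  ⇒  h_max = 3

3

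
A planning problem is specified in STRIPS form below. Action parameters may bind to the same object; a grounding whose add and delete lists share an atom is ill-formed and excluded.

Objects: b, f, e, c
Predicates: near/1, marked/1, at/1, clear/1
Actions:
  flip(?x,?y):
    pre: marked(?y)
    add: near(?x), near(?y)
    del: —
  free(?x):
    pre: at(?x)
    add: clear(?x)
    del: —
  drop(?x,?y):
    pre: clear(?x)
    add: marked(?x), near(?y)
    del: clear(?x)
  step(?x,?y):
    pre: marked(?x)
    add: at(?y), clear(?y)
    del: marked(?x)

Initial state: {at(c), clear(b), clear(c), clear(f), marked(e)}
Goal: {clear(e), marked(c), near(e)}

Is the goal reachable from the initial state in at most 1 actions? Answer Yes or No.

No

1. drop(c,e)  →  {at(c), clear(b), clear(f), marked(c), marked(e), near(e)}
2. step(e,e)  →  {at(c), at(e), clear(b), clear(e), clear(f), marked(c), near(e)}
optimal plan length = 2; 2 > 1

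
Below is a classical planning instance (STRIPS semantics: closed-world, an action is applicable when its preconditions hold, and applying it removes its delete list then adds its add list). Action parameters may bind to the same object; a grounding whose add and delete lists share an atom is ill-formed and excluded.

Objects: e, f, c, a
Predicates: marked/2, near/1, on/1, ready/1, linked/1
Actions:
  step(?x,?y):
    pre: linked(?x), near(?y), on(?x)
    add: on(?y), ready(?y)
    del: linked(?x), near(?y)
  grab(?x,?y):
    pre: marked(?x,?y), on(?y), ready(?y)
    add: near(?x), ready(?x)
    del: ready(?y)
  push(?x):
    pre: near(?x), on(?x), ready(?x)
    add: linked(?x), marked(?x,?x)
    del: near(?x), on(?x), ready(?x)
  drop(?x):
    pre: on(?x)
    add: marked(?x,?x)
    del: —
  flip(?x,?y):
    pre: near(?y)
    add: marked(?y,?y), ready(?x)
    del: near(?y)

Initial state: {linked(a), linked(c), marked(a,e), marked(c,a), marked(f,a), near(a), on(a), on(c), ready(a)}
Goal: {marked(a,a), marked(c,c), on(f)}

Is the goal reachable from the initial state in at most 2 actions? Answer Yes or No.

No

1. grab(f,a)  →  {linked(a), linked(c), marked(a,e), marked(c,a), marked(f,a), near(a), near(f), on(a), on(c), ready(f)}
2. step(c,f)  →  {linked(a), marked(a,e), marked(c,a), marked(f,a), near(a), on(a), on(c), on(f), ready(f)}
3. drop(c)  →  {linked(a), marked(a,e), marked(c,a), marked(c,c), marked(f,a), near(a), on(a), on(c), on(f), ready(f)}
4. drop(a)  →  {linked(a), marked(a,a), marked(a,e), marked(c,a), marked(c,c), marked(f,a), near(a), on(a), on(c), on(f), ready(f)}
optimal plan length = 4; 4 > 2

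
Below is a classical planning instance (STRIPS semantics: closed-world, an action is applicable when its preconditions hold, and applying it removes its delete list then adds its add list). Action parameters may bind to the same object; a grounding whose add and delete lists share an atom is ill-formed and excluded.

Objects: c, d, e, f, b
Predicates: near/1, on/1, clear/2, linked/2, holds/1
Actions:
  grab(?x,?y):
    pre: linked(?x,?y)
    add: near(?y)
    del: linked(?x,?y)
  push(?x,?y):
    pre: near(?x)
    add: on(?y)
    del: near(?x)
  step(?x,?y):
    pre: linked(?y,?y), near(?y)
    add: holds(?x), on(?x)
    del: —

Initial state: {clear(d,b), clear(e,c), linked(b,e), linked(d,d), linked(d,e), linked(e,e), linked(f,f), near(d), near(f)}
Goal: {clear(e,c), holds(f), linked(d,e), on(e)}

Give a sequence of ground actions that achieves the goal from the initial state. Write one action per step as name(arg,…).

push(d,e); step(f,f)

1. push(d,e)  →  {clear(d,b), clear(e,c), linked(b,e), linked(d,d), linked(d,e), linked(e,e), linked(f,f), near(f), on(e)}
2. step(f,f)  →  {clear(d,b), clear(e,c), holds(f), linked(b,e), linked(d,d), linked(d,e), linked(e,e), linked(f,f), near(f), on(e), on(f)}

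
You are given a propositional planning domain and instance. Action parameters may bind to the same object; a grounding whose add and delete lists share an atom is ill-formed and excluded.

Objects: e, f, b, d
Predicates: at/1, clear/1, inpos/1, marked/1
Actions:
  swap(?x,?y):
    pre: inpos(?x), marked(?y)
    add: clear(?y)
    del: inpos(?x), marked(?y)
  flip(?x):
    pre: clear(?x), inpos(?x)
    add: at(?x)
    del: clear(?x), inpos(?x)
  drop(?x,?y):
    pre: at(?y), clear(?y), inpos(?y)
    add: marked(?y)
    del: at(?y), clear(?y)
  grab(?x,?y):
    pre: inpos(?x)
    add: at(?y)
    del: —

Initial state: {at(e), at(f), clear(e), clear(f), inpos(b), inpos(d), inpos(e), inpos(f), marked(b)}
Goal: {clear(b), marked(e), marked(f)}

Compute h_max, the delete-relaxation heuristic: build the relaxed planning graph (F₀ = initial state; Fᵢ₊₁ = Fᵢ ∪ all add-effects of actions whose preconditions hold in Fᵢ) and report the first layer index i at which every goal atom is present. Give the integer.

1

F0 = init (9 atoms)
F1 = F0 ∪ {at(b), at(d), clear(b), marked(e), marked(f)}  (14 atoms)
goal ⊆ F1  ⇒  h_max = 1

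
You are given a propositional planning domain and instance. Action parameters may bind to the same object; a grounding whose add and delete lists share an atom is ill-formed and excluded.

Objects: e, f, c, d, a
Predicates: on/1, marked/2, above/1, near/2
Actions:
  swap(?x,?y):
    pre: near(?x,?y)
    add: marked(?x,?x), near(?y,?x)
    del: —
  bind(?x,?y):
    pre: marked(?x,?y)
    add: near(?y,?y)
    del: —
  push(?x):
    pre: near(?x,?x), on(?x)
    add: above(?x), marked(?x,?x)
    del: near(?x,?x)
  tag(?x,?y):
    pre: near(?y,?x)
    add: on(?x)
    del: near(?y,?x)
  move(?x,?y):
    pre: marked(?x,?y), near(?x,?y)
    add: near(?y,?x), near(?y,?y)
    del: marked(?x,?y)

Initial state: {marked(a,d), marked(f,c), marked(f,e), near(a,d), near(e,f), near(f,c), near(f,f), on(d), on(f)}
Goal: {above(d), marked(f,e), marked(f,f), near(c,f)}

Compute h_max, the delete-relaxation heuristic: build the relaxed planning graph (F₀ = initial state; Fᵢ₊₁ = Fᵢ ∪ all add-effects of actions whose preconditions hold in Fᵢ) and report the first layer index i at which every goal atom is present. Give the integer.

2

F0 = init (9 atoms)
F1 = F0 ∪ {above(f), marked(a,a), marked(e,e), marked(f,f), near(c,c), near(c,f), near(d,a), near(d,d), near(e,e), near(f,e), on(c)}  (20 atoms)
F2 = F1 ∪ {above(c), above(d), marked(c,c), marked(d,d), near(a,a), on(a), on(e)}  (27 atoms)
goal ⊆ F2  ⇒  h_max = 2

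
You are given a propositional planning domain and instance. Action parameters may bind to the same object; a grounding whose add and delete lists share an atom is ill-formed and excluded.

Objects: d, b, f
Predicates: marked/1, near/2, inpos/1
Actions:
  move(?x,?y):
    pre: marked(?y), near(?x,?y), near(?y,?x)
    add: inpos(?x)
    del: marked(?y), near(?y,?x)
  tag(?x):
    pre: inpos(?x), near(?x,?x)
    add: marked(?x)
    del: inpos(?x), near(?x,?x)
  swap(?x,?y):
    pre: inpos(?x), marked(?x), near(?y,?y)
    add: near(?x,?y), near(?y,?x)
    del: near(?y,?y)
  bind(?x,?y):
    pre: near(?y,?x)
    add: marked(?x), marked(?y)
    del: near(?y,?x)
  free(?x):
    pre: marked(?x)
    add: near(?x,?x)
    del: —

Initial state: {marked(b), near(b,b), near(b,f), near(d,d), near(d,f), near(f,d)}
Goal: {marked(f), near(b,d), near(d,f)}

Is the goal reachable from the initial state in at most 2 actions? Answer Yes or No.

1. move(b,b)  →  {inpos(b), near(b,f), near(d,d), near(d,f), near(f,d)}
2. bind(f,b)  →  {inpos(b), marked(b), marked(f), near(d,d), near(d,f), near(f,d)}
3. swap(b,d)  →  {inpos(b), marked(b), marked(f), near(b,d), near(d,b), near(d,f), near(f,d)}
optimal plan length = 3; 3 > 2

No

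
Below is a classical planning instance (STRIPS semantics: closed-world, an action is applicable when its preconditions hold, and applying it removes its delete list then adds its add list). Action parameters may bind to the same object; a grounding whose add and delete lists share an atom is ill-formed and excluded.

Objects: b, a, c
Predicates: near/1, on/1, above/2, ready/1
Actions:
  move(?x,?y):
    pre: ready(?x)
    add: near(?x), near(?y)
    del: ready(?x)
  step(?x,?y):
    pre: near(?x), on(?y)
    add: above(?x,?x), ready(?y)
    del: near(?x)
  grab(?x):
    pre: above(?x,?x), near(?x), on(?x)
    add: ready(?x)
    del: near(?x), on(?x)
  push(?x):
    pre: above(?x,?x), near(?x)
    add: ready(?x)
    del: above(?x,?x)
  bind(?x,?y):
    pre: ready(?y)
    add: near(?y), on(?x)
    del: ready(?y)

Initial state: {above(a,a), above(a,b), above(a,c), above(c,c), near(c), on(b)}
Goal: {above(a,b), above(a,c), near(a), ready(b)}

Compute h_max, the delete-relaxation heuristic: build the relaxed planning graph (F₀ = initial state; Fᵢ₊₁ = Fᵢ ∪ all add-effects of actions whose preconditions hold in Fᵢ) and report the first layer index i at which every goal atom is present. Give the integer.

2

F0 = init (6 atoms)
F1 = F0 ∪ {ready(b), ready(c)}  (8 atoms)
F2 = F1 ∪ {near(a), near(b), on(a), on(c)}  (12 atoms)
goal ⊆ F2  ⇒  h_max = 2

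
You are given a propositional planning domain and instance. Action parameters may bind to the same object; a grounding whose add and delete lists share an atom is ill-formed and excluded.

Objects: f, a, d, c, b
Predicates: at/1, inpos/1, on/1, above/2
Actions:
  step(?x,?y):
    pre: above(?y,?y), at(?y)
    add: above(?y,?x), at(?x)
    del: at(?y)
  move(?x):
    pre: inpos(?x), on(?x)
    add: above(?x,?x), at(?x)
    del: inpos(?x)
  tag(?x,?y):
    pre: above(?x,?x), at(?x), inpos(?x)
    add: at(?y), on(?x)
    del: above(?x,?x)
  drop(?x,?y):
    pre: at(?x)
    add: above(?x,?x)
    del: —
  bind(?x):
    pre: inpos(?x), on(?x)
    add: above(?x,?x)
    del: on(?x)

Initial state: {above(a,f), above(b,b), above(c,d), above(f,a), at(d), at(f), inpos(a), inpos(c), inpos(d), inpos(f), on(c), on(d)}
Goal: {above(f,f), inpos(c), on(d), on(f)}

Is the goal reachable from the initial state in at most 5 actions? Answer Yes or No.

1. drop(f,f)  →  {above(a,f), above(b,b), above(c,d), above(f,a), above(f,f), at(d), at(f), inpos(a), inpos(c), inpos(d), inpos(f), on(c), on(d)}
2. tag(f,f)  →  {above(a,f), above(b,b), above(c,d), above(f,a), at(d), at(f), inpos(a), inpos(c), inpos(d), inpos(f), on(c), on(d), on(f)}
3. move(f)  →  {above(a,f), above(b,b), above(c,d), above(f,a), above(f,f), at(d), at(f), inpos(a), inpos(c), inpos(d), on(c), on(d), on(f)}
optimal plan length = 3; 3 ≤ 5

Yes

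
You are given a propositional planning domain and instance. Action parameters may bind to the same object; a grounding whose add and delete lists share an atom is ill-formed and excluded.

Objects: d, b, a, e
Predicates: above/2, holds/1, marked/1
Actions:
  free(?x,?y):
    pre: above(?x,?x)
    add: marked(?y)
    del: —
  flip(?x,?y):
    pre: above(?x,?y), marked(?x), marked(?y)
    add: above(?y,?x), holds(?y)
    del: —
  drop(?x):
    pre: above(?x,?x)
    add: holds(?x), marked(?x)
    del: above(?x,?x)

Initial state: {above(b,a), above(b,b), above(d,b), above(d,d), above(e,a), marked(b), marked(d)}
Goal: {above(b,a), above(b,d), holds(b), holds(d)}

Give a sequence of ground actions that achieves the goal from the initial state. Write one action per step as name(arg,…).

1. flip(d,d)  →  {above(b,a), above(b,b), above(d,b), above(d,d), above(e,a), holds(d), marked(b), marked(d)}
2. flip(d,b)  →  {above(b,a), above(b,b), above(b,d), above(d,b), above(d,d), above(e,a), holds(b), holds(d), marked(b), marked(d)}

flip(d,d); flip(d,b)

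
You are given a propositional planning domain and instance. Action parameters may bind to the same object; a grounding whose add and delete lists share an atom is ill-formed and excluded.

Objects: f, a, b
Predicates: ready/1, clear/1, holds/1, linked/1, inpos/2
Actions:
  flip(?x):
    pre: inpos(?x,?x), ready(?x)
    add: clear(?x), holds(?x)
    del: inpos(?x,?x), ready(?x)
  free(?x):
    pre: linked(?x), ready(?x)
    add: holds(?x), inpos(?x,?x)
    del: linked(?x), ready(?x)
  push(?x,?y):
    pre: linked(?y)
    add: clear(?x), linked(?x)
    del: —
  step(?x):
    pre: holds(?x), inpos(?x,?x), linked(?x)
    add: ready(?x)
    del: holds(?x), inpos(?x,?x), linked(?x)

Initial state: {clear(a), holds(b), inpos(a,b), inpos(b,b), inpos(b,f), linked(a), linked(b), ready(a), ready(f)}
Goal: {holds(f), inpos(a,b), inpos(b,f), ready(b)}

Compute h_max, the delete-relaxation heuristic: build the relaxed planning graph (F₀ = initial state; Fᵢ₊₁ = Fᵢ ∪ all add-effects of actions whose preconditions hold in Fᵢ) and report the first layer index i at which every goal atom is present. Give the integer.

F0 = init (9 atoms)
F1 = F0 ∪ {clear(b), clear(f), holds(a), inpos(a,a), linked(f), ready(b)}  (15 atoms)
F2 = F1 ∪ {holds(f), inpos(f,f)}  (17 atoms)
goal ⊆ F2  ⇒  h_max = 2

2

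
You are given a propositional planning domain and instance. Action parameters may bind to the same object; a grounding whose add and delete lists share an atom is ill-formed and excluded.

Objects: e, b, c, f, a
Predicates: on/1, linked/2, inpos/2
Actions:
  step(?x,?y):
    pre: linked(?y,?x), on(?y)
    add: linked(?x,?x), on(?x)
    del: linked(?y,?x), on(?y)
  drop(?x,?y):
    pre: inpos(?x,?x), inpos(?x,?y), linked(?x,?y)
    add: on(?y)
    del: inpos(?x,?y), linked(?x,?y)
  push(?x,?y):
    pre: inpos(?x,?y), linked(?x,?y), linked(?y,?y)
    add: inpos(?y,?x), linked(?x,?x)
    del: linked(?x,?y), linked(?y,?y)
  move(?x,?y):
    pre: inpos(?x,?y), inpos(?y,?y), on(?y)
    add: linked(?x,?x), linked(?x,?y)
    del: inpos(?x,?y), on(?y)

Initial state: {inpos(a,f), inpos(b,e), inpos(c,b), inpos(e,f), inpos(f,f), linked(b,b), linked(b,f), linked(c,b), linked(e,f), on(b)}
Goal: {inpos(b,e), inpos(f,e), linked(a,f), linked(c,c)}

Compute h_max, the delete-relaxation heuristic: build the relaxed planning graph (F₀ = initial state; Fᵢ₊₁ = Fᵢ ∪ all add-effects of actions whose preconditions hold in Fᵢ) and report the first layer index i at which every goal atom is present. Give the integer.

2

F0 = init (10 atoms)
F1 = F0 ∪ {inpos(b,c), linked(c,c), linked(f,f), on(f)}  (14 atoms)
F2 = F1 ∪ {inpos(f,e), linked(a,a), linked(a,f), linked(e,e)}  (18 atoms)
goal ⊆ F2  ⇒  h_max = 2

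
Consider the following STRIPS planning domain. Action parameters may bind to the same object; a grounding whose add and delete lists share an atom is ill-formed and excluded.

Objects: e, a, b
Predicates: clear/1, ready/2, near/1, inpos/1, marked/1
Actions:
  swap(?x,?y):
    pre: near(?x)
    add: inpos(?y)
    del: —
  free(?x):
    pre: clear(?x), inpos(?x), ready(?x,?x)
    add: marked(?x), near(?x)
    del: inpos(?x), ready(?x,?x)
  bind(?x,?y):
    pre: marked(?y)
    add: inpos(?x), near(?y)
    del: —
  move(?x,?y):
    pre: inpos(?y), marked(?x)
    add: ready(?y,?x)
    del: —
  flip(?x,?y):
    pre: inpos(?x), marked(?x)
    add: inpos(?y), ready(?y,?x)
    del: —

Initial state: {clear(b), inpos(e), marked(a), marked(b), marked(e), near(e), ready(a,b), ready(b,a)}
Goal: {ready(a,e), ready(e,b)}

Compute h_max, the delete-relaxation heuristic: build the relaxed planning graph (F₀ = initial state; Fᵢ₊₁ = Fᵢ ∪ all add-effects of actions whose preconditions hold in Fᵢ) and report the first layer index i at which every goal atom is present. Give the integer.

1

F0 = init (8 atoms)
F1 = F0 ∪ {inpos(a), inpos(b), near(a), near(b), ready(a,e), ready(b,e), ready(e,a), ready(e,b), ready(e,e)}  (17 atoms)
goal ⊆ F1  ⇒  h_max = 1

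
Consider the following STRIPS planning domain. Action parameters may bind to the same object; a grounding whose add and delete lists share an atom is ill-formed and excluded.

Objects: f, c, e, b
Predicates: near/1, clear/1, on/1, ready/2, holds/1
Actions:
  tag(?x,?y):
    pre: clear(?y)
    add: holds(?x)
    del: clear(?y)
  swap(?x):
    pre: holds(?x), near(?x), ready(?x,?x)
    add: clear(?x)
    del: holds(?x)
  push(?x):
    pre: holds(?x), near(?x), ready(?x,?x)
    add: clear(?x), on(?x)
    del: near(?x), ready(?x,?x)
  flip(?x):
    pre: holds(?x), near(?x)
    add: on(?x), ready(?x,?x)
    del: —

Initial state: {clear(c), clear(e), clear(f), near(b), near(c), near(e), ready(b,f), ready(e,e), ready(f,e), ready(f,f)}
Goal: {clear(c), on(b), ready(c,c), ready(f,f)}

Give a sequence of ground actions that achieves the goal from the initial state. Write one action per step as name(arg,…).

tag(c,f); tag(b,e); flip(c); flip(b)

1. tag(c,f)  →  {clear(c), clear(e), holds(c), near(b), near(c), near(e), ready(b,f), ready(e,e), ready(f,e), ready(f,f)}
2. tag(b,e)  →  {clear(c), holds(b), holds(c), near(b), near(c), near(e), ready(b,f), ready(e,e), ready(f,e), ready(f,f)}
3. flip(c)  →  {clear(c), holds(b), holds(c), near(b), near(c), near(e), on(c), ready(b,f), ready(c,c), ready(e,e), ready(f,e), ready(f,f)}
4. flip(b)  →  {clear(c), holds(b), holds(c), near(b), near(c), near(e), on(b), on(c), ready(b,b), ready(b,f), ready(c,c), ready(e,e), ready(f,e), ready(f,f)}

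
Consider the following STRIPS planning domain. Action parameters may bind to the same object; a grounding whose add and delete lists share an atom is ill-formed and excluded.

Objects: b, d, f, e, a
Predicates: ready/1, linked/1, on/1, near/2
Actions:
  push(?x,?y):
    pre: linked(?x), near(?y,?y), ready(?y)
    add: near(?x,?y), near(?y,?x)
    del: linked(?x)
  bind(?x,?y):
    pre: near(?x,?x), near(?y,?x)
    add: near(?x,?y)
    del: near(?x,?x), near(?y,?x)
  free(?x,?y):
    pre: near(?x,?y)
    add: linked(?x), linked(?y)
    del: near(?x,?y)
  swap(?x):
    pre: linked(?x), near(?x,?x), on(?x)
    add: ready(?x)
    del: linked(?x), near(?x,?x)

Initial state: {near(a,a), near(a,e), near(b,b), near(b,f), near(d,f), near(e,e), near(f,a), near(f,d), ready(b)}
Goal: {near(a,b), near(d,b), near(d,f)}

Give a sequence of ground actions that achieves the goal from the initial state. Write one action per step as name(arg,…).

1. free(f,d)  →  {linked(d), linked(f), near(a,a), near(a,e), near(b,b), near(b,f), near(d,f), near(e,e), near(f,a), ready(b)}
2. push(d,b)  →  {linked(f), near(a,a), near(a,e), near(b,b), near(b,d), near(b,f), near(d,b), near(d,f), near(e,e), near(f,a), ready(b)}
3. free(f,a)  →  {linked(a), linked(f), near(a,a), near(a,e), near(b,b), near(b,d), near(b,f), near(d,b), near(d,f), near(e,e), ready(b)}
4. push(a,b)  →  {linked(f), near(a,a), near(a,b), near(a,e), near(b,a), near(b,b), near(b,d), near(b,f), near(d,b), near(d,f), near(e,e), ready(b)}

free(f,d); push(d,b); free(f,a); push(a,b)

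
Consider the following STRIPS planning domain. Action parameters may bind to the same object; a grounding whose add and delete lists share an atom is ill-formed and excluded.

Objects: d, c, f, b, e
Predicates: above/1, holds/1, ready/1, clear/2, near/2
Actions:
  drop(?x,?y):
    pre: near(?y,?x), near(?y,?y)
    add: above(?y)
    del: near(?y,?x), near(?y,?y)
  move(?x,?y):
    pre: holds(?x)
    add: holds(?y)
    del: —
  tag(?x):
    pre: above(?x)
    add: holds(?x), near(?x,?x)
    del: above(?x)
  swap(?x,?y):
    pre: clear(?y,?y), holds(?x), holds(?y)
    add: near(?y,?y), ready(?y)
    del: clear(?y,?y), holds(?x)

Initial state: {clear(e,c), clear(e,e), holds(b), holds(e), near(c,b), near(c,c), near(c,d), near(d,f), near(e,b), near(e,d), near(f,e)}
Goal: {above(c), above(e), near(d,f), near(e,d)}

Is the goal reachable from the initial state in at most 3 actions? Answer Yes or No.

1. drop(d,c)  →  {above(c), clear(e,c), clear(e,e), holds(b), holds(e), near(c,b), near(d,f), near(e,b), near(e,d), near(f,e)}
2. swap(b,e)  →  {above(c), clear(e,c), holds(e), near(c,b), near(d,f), near(e,b), near(e,d), near(e,e), near(f,e), ready(e)}
3. drop(b,e)  →  {above(c), above(e), clear(e,c), holds(e), near(c,b), near(d,f), near(e,d), near(f,e), ready(e)}
optimal plan length = 3; 3 ≤ 3

Yes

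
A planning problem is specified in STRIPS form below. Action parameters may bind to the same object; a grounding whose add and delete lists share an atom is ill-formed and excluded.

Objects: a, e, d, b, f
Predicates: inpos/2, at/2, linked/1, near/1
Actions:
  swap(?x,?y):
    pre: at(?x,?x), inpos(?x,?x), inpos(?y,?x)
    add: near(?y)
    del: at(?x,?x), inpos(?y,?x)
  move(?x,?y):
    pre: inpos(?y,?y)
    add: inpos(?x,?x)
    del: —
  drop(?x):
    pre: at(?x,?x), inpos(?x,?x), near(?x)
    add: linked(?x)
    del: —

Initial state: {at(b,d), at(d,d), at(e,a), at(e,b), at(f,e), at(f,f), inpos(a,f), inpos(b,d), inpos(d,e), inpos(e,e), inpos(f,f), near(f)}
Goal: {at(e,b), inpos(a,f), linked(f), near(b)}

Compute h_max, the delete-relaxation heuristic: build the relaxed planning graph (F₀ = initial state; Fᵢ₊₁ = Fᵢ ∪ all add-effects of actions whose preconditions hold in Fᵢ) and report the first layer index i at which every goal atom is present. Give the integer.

2

F0 = init (12 atoms)
F1 = F0 ∪ {inpos(a,a), inpos(b,b), inpos(d,d), linked(f), near(a)}  (17 atoms)
F2 = F1 ∪ {near(b), near(d)}  (19 atoms)
goal ⊆ F2  ⇒  h_max = 2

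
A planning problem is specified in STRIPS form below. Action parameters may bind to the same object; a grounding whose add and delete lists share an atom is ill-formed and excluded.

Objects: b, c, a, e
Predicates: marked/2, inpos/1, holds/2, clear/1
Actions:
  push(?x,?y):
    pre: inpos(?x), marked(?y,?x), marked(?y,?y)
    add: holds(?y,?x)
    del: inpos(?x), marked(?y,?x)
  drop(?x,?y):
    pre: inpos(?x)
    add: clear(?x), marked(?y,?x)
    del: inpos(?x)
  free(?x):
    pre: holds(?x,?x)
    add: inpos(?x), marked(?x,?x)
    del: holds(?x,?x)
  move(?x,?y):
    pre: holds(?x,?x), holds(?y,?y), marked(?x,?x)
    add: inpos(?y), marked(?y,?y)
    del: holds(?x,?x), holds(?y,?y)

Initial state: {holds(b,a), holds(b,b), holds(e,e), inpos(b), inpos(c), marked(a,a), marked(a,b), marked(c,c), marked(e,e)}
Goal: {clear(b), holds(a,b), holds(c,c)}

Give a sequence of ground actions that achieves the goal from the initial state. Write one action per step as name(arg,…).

push(b,a); push(c,c); free(b); drop(b,b)

1. push(b,a)  →  {holds(a,b), holds(b,a), holds(b,b), holds(e,e), inpos(c), marked(a,a), marked(c,c), marked(e,e)}
2. push(c,c)  →  {holds(a,b), holds(b,a), holds(b,b), holds(c,c), holds(e,e), marked(a,a), marked(e,e)}
3. free(b)  →  {holds(a,b), holds(b,a), holds(c,c), holds(e,e), inpos(b), marked(a,a), marked(b,b), marked(e,e)}
4. drop(b,b)  →  {clear(b), holds(a,b), holds(b,a), holds(c,c), holds(e,e), marked(a,a), marked(b,b), marked(e,e)}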